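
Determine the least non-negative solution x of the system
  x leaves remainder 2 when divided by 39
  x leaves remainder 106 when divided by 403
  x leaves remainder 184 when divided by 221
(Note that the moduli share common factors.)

19853

Combine the congruences pairwise.
gcd(39, 403) = 13 and 13 | (106 − 2), so the pair is consistent; merging gives x ≡ 509 (mod 1209), where 1209 = lcm(39, 403).
gcd(1209, 221) = 13 and 13 | (184 − 509), so the pair is consistent; merging gives x ≡ 19853 (mod 20553), where 20553 = lcm(1209, 221).
The solution is unique modulo lcm(39, 403, 221) = 20553.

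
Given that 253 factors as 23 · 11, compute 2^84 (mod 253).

82

Mod 23: 2 ≡ 2; by Fermat, exponent reduces to 84 mod 22 = 18; 2^18 ≡ 13 (mod 23).
Mod 11: 2 ≡ 2; by Fermat, exponent reduces to 84 mod 10 = 4; 2^4 ≡ 5 (mod 11).
Combine by CRT: x ≡ 13 (mod 23), x ≡ 5 (mod 11) ⇒ x ≡ 82 (mod 253).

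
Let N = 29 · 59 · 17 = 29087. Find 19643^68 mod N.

23510

Mod 29: 19643 ≡ 10; by Fermat, exponent reduces to 68 mod 28 = 12; 10^12 ≡ 20 (mod 29).
Mod 59: 19643 ≡ 55; by Fermat, exponent reduces to 68 mod 58 = 10; 55^10 ≡ 28 (mod 59).
Mod 17: 19643 ≡ 8; by Fermat, exponent reduces to 68 mod 16 = 4; 8^4 ≡ 16 (mod 17).
Combine by CRT: x ≡ 20 (mod 29), x ≡ 28 (mod 59), x ≡ 16 (mod 17) ⇒ x ≡ 23510 (mod 29087).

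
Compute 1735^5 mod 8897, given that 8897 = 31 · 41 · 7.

Mod 31: 1735 ≡ 30; 30^5 ≡ 30 (mod 31).
Mod 41: 1735 ≡ 13; 13^5 ≡ 38 (mod 41).
Mod 7: 1735 ≡ 6; 6^5 ≡ 6 (mod 7).
Combine by CRT: x ≡ 30 (mod 31), x ≡ 38 (mod 41), x ≡ 6 (mod 7) ⇒ x ≡ 7377 (mod 8897).

7377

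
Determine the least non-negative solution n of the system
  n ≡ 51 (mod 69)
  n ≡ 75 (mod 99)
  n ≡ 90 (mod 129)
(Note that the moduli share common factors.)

Combine the congruences pairwise.
gcd(69, 99) = 3 and 3 | (75 − 51), so the pair is consistent; merging gives n ≡ 1362 (mod 2277), where 2277 = lcm(69, 99).
gcd(2277, 129) = 3 and 3 | (90 − 1362), so the pair is consistent; merging gives n ≡ 78780 (mod 97911), where 97911 = lcm(2277, 129).
The solution is unique modulo lcm(69, 99, 129) = 97911.

78780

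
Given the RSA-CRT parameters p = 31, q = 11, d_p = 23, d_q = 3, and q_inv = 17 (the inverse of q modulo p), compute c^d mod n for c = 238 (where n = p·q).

79

m₁ = c^(d_p) mod p: c ≡ 21 (mod 31), and 21^23 mod 31 = 17.
m₂ = c^(d_q) mod q: c ≡ 7 (mod 11), and 7^3 mod 11 = 2.
h = q_inv·(m₁ − m₂) mod p = 17·(17 − 2) mod 31 = 7.
m = m₂ + h·q = 2 + 7·11 = 79.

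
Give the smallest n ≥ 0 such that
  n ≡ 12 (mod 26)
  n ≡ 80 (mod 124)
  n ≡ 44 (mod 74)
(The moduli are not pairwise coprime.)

2560

gcd(26, 124) = 2 and 2 | (80 − 12), so the pair is consistent; merging gives n ≡ 948 (mod 1612), where 1612 = lcm(26, 124).
gcd(1612, 74) = 2 and 2 | (44 − 948), so the pair is consistent; merging gives n ≡ 2560 (mod 59644), where 59644 = lcm(1612, 74).
The solution is unique modulo lcm(26, 124, 74) = 59644.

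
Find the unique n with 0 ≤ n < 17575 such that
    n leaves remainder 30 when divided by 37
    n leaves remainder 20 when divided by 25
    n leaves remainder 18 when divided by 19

The moduli are pairwise coprime; M = 37·25·19 = 17575.
M/37 = 475; 475 ≡ 31 (mod 37); 31·6 ≡ 1, so inverse 6.
M/25 = 703; 703 ≡ 3 (mod 25); 3·17 ≡ 1, so inverse 17.
M/19 = 925; 925 ≡ 13 (mod 19); 13·3 ≡ 1, so inverse 3.
n ≡ 30·475·6 + 20·703·17 + 18·925·3 = 374470.
374470 mod 17575 = 5395.

5395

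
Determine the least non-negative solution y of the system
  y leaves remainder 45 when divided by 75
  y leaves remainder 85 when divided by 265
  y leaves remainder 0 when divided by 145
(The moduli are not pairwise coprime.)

gcd(75, 265) = 5 and 5 | (85 − 45), so the pair is consistent; merging gives y ≡ 3795 (mod 3975), where 3975 = lcm(75, 265).
gcd(3975, 145) = 5 and 5 | (0 − 3795), so the pair is consistent; merging gives y ≡ 11745 (mod 115275), where 115275 = lcm(3975, 145).
The solution is unique modulo lcm(75, 265, 145) = 115275.

11745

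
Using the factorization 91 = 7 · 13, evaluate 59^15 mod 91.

83

Mod 7: 59 ≡ 3; by Fermat, exponent reduces to 15 mod 6 = 3; 3^3 ≡ 6 (mod 7).
Mod 13: 59 ≡ 7; by Fermat, exponent reduces to 15 mod 12 = 3; 7^3 ≡ 5 (mod 13).
Combine by CRT: x ≡ 6 (mod 7), x ≡ 5 (mod 13) ⇒ x ≡ 83 (mod 91).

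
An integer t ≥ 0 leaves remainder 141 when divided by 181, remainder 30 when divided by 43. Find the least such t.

From t ≡ 141 (mod 181) write t = 141 + 181s. Substituting into t ≡ 30 (mod 43) gives 181s ≡ 18 (mod 43), and since 9⁻¹ ≡ 24 (mod 43), s ≡ 2. Hence t ≡ 141 + 181·2 = 503 (mod 7783).

503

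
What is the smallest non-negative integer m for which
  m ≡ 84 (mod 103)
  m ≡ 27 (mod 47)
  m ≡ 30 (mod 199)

636830

The moduli are pairwise coprime; N = 103·47·199 = 963359.
N/103 = 9353; 9353 ≡ 83 (mod 103); 83·36 ≡ 1, so inverse 36.
N/47 = 20497; 20497 ≡ 5 (mod 47); 5·19 ≡ 1, so inverse 19.
N/199 = 4841; 4841 ≡ 65 (mod 199); 65·49 ≡ 1, so inverse 49.
m ≡ 84·9353·36 + 27·20497·19 + 30·4841·49 = 45914703.
45914703 mod 963359 = 636830.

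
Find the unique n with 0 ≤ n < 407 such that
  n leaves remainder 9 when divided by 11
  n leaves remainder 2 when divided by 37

From n ≡ 9 (mod 11) write n = 9 + 11t. Substituting into n ≡ 2 (mod 37) gives 11t ≡ 30 (mod 37), and since 11⁻¹ ≡ 27 (mod 37), t ≡ 33. Hence n ≡ 9 + 11·33 = 372 (mod 407).

372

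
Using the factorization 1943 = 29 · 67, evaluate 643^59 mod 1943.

Mod 29: 643 ≡ 5; by Fermat, exponent reduces to 59 mod 28 = 3; 5^3 ≡ 9 (mod 29).
Mod 67: 643 ≡ 40; 40^59 ≡ 64 (mod 67).
Combine by CRT: x ≡ 9 (mod 29), x ≡ 64 (mod 67) ⇒ x ≡ 734 (mod 1943).

734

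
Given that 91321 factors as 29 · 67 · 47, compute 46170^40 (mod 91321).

36402

Mod 29: 46170 ≡ 2; by Fermat, exponent reduces to 40 mod 28 = 12; 2^12 ≡ 7 (mod 29).
Mod 67: 46170 ≡ 7; 7^40 ≡ 21 (mod 67).
Mod 47: 46170 ≡ 16; 16^40 ≡ 24 (mod 47).
Combine by CRT: x ≡ 7 (mod 29), x ≡ 21 (mod 67), x ≡ 24 (mod 47) ⇒ x ≡ 36402 (mod 91321).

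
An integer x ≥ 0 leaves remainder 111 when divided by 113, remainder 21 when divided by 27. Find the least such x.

1128

From x ≡ 111 (mod 113) write x = 111 + 113t. Substituting into x ≡ 21 (mod 27) gives 113t ≡ 18 (mod 27), and since 5⁻¹ ≡ 11 (mod 27), t ≡ 9. Hence x ≡ 111 + 113·9 = 1128 (mod 3051).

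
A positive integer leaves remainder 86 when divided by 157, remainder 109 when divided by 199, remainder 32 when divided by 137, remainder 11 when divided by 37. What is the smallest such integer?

The moduli are pairwise coprime; N = 157·199·137·37 = 158370767.
N/157 = 1008731; 1008731 ≡ 6 (mod 157); 6·131 ≡ 1, so inverse 131.
N/199 = 795833; 795833 ≡ 32 (mod 199); 32·56 ≡ 1, so inverse 56.
N/137 = 1155991; 1155991 ≡ 122 (mod 137); 122·73 ≡ 1, so inverse 73.
N/37 = 4280291; 4280291 ≡ 20 (mod 37); 20·13 ≡ 1, so inverse 13.
k ≡ 86·1008731·131 + 109·795833·56 + 32·1155991·73 + 11·4280291·13 = 19534604667.
19534604667 mod 158370767 = 55000326.

55000326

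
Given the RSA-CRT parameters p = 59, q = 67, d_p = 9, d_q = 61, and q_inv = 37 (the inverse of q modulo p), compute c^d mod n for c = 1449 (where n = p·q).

m₁ = c^(d_p) mod p: c ≡ 33 (mod 59), and 33^9 mod 59 = 39.
m₂ = c^(d_q) mod q: c ≡ 42 (mod 67), and 42^61 mod 67 = 5.
h = q_inv·(m₁ − m₂) mod p = 37·(39 − 5) mod 59 = 19.
m = m₂ + h·q = 5 + 19·67 = 1278.

1278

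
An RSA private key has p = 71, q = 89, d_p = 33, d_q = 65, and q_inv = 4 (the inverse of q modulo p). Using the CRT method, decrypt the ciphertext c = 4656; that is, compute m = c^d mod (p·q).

m₁ = c^(d_p) mod p: c ≡ 41 (mod 71), and 41^33 mod 71 = 34.
m₂ = c^(d_q) mod q: c ≡ 28 (mod 89), and 28^65 mod 89 = 56.
h = q_inv·(m₁ − m₂) mod p = 4·(34 − 56) mod 71 = 54.
m = m₂ + h·q = 56 + 54·89 = 4862.

4862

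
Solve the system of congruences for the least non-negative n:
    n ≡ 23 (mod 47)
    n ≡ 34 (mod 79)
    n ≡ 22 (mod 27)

15439

The moduli are pairwise coprime; M = 47·79·27 = 100251.
M/47 = 2133; 2133 ≡ 18 (mod 47); 18·34 ≡ 1, so inverse 34.
M/79 = 1269; 1269 ≡ 5 (mod 79); 5·16 ≡ 1, so inverse 16.
M/27 = 3713; 3713 ≡ 14 (mod 27); 14·2 ≡ 1, so inverse 2.
n ≡ 23·2133·34 + 34·1269·16 + 22·3713·2 = 2521714.
2521714 mod 100251 = 15439.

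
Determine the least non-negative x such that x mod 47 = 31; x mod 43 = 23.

1958

From x ≡ 31 (mod 47) write x = 31 + 47t. Substituting into x ≡ 23 (mod 43) gives 47t ≡ 35 (mod 43), and since 4⁻¹ ≡ 11 (mod 43), t ≡ 41. Hence x ≡ 31 + 47·41 = 1958 (mod 2021).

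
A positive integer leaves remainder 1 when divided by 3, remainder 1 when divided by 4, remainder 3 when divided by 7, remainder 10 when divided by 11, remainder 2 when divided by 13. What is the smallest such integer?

7633

From k ≡ 1 (mod 3) write k = 1 + 3t. Substituting into k ≡ 1 (mod 4) gives 3t ≡ 0 (mod 4), and since 3⁻¹ ≡ 3 (mod 4), t ≡ 0. Hence k ≡ 1 + 3·0 = 1 (mod 12).
From k ≡ 1 (mod 12) write k = 1 + 12t. Substituting into k ≡ 3 (mod 7) gives 12t ≡ 2 (mod 7), and since 5⁻¹ ≡ 3 (mod 7), t ≡ 6. Hence k ≡ 1 + 12·6 = 73 (mod 84).
From k ≡ 73 (mod 84) write k = 73 + 84t. Substituting into k ≡ 10 (mod 11) gives 84t ≡ 3 (mod 11), and since 7⁻¹ ≡ 8 (mod 11), t ≡ 2. Hence k ≡ 73 + 84·2 = 241 (mod 924).
From k ≡ 241 (mod 924) write k = 241 + 924t. Substituting into k ≡ 2 (mod 13) gives 924t ≡ 8 (mod 13), and since 1⁻¹ ≡ 1 (mod 13), t ≡ 8. Hence k ≡ 241 + 924·8 = 7633 (mod 12012).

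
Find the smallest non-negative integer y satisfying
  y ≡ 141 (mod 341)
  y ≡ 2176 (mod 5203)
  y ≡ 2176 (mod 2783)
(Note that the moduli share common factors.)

gcd(341, 5203) = 11 and 11 | (2176 − 141), so the pair is consistent; merging gives y ≡ 22988 (mod 161293), where 161293 = lcm(341, 5203).
gcd(161293, 2783) = 121 and 121 | (2176 − 22988), so the pair is consistent; merging gives y ≡ 1797211 (mod 3709739), where 3709739 = lcm(161293, 2783).
The solution is unique modulo lcm(341, 5203, 2783) = 3709739.

1797211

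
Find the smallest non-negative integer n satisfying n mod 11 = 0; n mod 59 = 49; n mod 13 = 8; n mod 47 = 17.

Combine the congruences pairwise.
From n ≡ 0 (mod 11) write n = 0 + 11t. Substituting into n ≡ 49 (mod 59) gives 11t ≡ 49 (mod 59), and since 11⁻¹ ≡ 43 (mod 59), t ≡ 42. Hence n ≡ 0 + 11·42 = 462 (mod 649).
From n ≡ 462 (mod 649) write n = 462 + 649t. Substituting into n ≡ 8 (mod 13) gives 649t ≡ 1 (mod 13), and since 12⁻¹ ≡ 12 (mod 13), t ≡ 12. Hence n ≡ 462 + 649·12 = 8250 (mod 8437).
From n ≡ 8250 (mod 8437) write n = 8250 + 8437t. Substituting into n ≡ 17 (mod 47) gives 8437t ≡ 39 (mod 47), and since 24⁻¹ ≡ 2 (mod 47), t ≡ 31. Hence n ≡ 8250 + 8437·31 = 269797 (mod 396539).

269797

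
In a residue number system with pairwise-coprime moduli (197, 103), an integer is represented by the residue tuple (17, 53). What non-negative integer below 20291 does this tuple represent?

From x ≡ 17 (mod 197) write x = 17 + 197t. Substituting into x ≡ 53 (mod 103) gives 197t ≡ 36 (mod 103), and since 94⁻¹ ≡ 80 (mod 103), t ≡ 99. Hence x ≡ 17 + 197·99 = 19520 (mod 20291).

19520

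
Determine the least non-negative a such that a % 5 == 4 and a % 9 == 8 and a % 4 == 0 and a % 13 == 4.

1304

The moduli are pairwise coprime; N = 5·9·4·13 = 2340.
N/5 = 468; 468 ≡ 3 (mod 5); 3·2 ≡ 1, so inverse 2.
N/9 = 260; 260 ≡ 8 (mod 9); 8·8 ≡ 1, so inverse 8.
N/4 = 585; 585 ≡ 1 (mod 4), inverse 1.
N/13 = 180; 180 ≡ 11 (mod 13); 11·6 ≡ 1, so inverse 6.
a ≡ 4·468·2 + 8·260·8 + 0·585·1 + 4·180·6 = 24704.
24704 mod 2340 = 1304.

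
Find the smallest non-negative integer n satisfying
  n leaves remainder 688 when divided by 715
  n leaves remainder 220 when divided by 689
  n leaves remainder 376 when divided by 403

177293

gcd(715, 689) = 13 and 13 | (220 − 688), so the pair is consistent; merging gives n ≡ 25713 (mod 37895), where 37895 = lcm(715, 689).
gcd(37895, 403) = 13 and 13 | (376 − 25713), so the pair is consistent; merging gives n ≡ 177293 (mod 1174745), where 1174745 = lcm(37895, 403).
The solution is unique modulo lcm(715, 689, 403) = 1174745.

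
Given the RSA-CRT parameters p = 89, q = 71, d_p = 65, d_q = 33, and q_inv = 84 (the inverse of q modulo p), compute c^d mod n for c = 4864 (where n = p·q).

m₁ = c^(d_p) mod p: c ≡ 58 (mod 89), and 58^65 mod 89 = 19.
m₂ = c^(d_q) mod q: c ≡ 36 (mod 71), and 36^33 mod 71 = 4.
h = q_inv·(m₁ − m₂) mod p = 84·(19 − 4) mod 89 = 14.
m = m₂ + h·q = 4 + 14·71 = 998.

998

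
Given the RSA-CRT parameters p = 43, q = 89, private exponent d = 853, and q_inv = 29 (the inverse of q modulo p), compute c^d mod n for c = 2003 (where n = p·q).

3325

d_p = d mod (p−1) = 853 mod 42 = 13; d_q = d mod (q−1) = 61.
m₁ = c^(d_p) mod p: c ≡ 25 (mod 43), and 25^13 mod 43 = 14.
m₂ = c^(d_q) mod q: c ≡ 45 (mod 89), and 45^61 mod 89 = 32.
h = q_inv·(m₁ − m₂) mod p = 29·(14 − 32) mod 43 = 37.
m = m₂ + h·q = 32 + 37·89 = 3325.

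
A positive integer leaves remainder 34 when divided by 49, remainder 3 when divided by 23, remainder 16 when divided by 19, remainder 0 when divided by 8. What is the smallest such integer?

The moduli are pairwise coprime; N = 49·23·19·8 = 171304.
N/49 = 3496; 3496 ≡ 17 (mod 49); 17·26 ≡ 1, so inverse 26.
N/23 = 7448; 7448 ≡ 19 (mod 23); 19·17 ≡ 1, so inverse 17.
N/19 = 9016; 9016 ≡ 10 (mod 19); 10·2 ≡ 1, so inverse 2.
N/8 = 21413; 21413 ≡ 5 (mod 8); 5·5 ≡ 1, so inverse 5.
x ≡ 34·3496·26 + 3·7448·17 + 16·9016·2 + 0·21413·5 = 3758824.
3758824 mod 171304 = 161440.

161440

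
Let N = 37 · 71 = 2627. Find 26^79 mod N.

Mod 37: 26 ≡ 26; by Fermat, exponent reduces to 79 mod 36 = 7; 26^7 ≡ 26 (mod 37).
Mod 71: 26 ≡ 26; by Fermat, exponent reduces to 79 mod 70 = 9; 26^9 ≡ 34 (mod 71).
Combine by CRT: x ≡ 26 (mod 37), x ≡ 34 (mod 71) ⇒ x ≡ 1099 (mod 2627).

1099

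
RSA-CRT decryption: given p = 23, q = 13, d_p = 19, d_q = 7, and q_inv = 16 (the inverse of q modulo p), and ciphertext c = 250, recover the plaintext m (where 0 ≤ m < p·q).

m₁ = c^(d_p) mod p: c ≡ 20 (mod 23), and 20^19 mod 23 = 17.
m₂ = c^(d_q) mod q: c ≡ 3 (mod 13), and 3^7 mod 13 = 3.
h = q_inv·(m₁ − m₂) mod p = 16·(17 − 3) mod 23 = 17.
m = m₂ + h·q = 3 + 17·13 = 224.

224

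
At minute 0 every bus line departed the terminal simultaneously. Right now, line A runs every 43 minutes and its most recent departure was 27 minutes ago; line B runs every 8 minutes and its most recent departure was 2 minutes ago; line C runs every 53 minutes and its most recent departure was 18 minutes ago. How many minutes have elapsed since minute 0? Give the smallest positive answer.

8498

From t ≡ 27 (mod 43) write t = 27 + 43s. Substituting into t ≡ 2 (mod 8) gives 43s ≡ 7 (mod 8), and since 3⁻¹ ≡ 3 (mod 8), s ≡ 5. Hence t ≡ 27 + 43·5 = 242 (mod 344).
From t ≡ 242 (mod 344) write t = 242 + 344s. Substituting into t ≡ 18 (mod 53) gives 344s ≡ 41 (mod 53), and since 26⁻¹ ≡ 51 (mod 53), s ≡ 24. Hence t ≡ 242 + 344·24 = 8498 (mod 18232).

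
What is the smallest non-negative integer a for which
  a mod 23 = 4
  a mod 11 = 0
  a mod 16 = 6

The moduli are pairwise coprime; N = 23·11·16 = 4048.
N/23 = 176; 176 ≡ 15 (mod 23); 15·20 ≡ 1, so inverse 20.
N/11 = 368; 368 ≡ 5 (mod 11); 5·9 ≡ 1, so inverse 9.
N/16 = 253; 253 ≡ 13 (mod 16); 13·5 ≡ 1, so inverse 5.
a ≡ 4·176·20 + 0·368·9 + 6·253·5 = 21670.
21670 mod 4048 = 1430.

1430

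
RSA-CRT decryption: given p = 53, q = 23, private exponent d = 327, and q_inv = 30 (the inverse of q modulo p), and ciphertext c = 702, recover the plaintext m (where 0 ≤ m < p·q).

d_p = d mod (p−1) = 327 mod 52 = 15; d_q = d mod (q−1) = 19.
m₁ = c^(d_p) mod p: c ≡ 13 (mod 53), and 13^15 mod 53 = 10.
m₂ = c^(d_q) mod q: c ≡ 12 (mod 23), and 12^19 mod 23 = 8.
h = q_inv·(m₁ − m₂) mod p = 30·(10 − 8) mod 53 = 7.
m = m₂ + h·q = 8 + 7·23 = 169.

169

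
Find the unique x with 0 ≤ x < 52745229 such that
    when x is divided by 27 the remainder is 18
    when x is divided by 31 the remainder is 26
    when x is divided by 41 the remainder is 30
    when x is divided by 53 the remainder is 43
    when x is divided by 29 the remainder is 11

35301276

From x ≡ 18 (mod 27) write x = 18 + 27t. Substituting into x ≡ 26 (mod 31) gives 27t ≡ 8 (mod 31), and since 27⁻¹ ≡ 23 (mod 31), t ≡ 29. Hence x ≡ 18 + 27·29 = 801 (mod 837).
From x ≡ 801 (mod 837) write x = 801 + 837t. Substituting into x ≡ 30 (mod 41) gives 837t ≡ 8 (mod 41), and since 17⁻¹ ≡ 29 (mod 41), t ≡ 27. Hence x ≡ 801 + 837·27 = 23400 (mod 34317).
From x ≡ 23400 (mod 34317) write x = 23400 + 34317t. Substituting into x ≡ 43 (mod 53) gives 34317t ≡ 16 (mod 53), and since 26⁻¹ ≡ 51 (mod 53), t ≡ 21. Hence x ≡ 23400 + 34317·21 = 744057 (mod 1818801).
From x ≡ 744057 (mod 1818801) write x = 744057 + 1818801t. Substituting into x ≡ 11 (mod 29) gives 1818801t ≡ 7 (mod 29), and since 8⁻¹ ≡ 11 (mod 29), t ≡ 19. Hence x ≡ 744057 + 1818801·19 = 35301276 (mod 52745229).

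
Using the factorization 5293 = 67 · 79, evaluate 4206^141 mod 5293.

5145

Mod 67: 4206 ≡ 52; by Fermat, exponent reduces to 141 mod 66 = 9; 52^9 ≡ 53 (mod 67).
Mod 79: 4206 ≡ 19; by Fermat, exponent reduces to 141 mod 78 = 63; 19^63 ≡ 10 (mod 79).
Combine by CRT: x ≡ 53 (mod 67), x ≡ 10 (mod 79) ⇒ x ≡ 5145 (mod 5293).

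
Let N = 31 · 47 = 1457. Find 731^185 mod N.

1389

Mod 31: 731 ≡ 18; by Fermat, exponent reduces to 185 mod 30 = 5; 18^5 ≡ 25 (mod 31).
Mod 47: 731 ≡ 26; by Fermat, exponent reduces to 185 mod 46 = 1; 26^1 ≡ 26 (mod 47).
Combine by CRT: x ≡ 25 (mod 31), x ≡ 26 (mod 47) ⇒ x ≡ 1389 (mod 1457).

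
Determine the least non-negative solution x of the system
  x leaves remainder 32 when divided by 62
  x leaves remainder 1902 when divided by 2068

18446

gcd(62, 2068) = 2 and 2 | (1902 − 32), so the pair is consistent; merging gives x ≡ 18446 (mod 64108), where 64108 = lcm(62, 2068).
The solution is unique modulo lcm(62, 2068) = 64108.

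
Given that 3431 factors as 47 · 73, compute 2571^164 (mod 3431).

Mod 47: 2571 ≡ 33; by Fermat, exponent reduces to 164 mod 46 = 26; 33^26 ≡ 18 (mod 47).
Mod 73: 2571 ≡ 16; by Fermat, exponent reduces to 164 mod 72 = 20; 16^20 ≡ 37 (mod 73).
Combine by CRT: x ≡ 18 (mod 47), x ≡ 37 (mod 73) ⇒ x ≡ 2227 (mod 3431).

2227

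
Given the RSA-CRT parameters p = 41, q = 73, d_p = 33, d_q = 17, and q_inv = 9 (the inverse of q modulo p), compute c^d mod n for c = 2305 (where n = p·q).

2059

m₁ = c^(d_p) mod p: c ≡ 9 (mod 41), and 9^33 mod 41 = 9.
m₂ = c^(d_q) mod q: c ≡ 42 (mod 73), and 42^17 mod 73 = 15.
h = q_inv·(m₁ − m₂) mod p = 9·(9 − 15) mod 41 = 28.
m = m₂ + h·q = 15 + 28·73 = 2059.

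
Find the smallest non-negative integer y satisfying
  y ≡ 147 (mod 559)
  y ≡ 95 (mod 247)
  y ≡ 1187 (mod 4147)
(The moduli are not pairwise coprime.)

Combine the congruences pairwise.
gcd(559, 247) = 13 and 13 | (95 − 147), so the pair is consistent; merging gives y ≡ 1824 (mod 10621), where 10621 = lcm(559, 247).
gcd(10621, 4147) = 13 and 13 | (1187 − 1824), so the pair is consistent; merging gives y ≡ 1191376 (mod 3388099), where 3388099 = lcm(10621, 4147).
The solution is unique modulo lcm(559, 247, 4147) = 3388099.

1191376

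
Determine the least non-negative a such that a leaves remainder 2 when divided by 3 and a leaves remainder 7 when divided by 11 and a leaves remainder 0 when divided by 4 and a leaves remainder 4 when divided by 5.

524

From a ≡ 2 (mod 3) write a = 2 + 3t. Substituting into a ≡ 7 (mod 11) gives 3t ≡ 5 (mod 11), and since 3⁻¹ ≡ 4 (mod 11), t ≡ 9. Hence a ≡ 2 + 3·9 = 29 (mod 33).
From a ≡ 29 (mod 33) write a = 29 + 33t. Substituting into a ≡ 0 (mod 4) gives 33t ≡ 3 (mod 4), and since 1⁻¹ ≡ 1 (mod 4), t ≡ 3. Hence a ≡ 29 + 33·3 = 128 (mod 132).
From a ≡ 128 (mod 132) write a = 128 + 132t. Substituting into a ≡ 4 (mod 5) gives 132t ≡ 1 (mod 5), and since 2⁻¹ ≡ 3 (mod 5), t ≡ 3. Hence a ≡ 128 + 132·3 = 524 (mod 660).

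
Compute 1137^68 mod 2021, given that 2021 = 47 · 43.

Mod 47: 1137 ≡ 9; by Fermat, exponent reduces to 68 mod 46 = 22; 9^22 ≡ 21 (mod 47).
Mod 43: 1137 ≡ 19; by Fermat, exponent reduces to 68 mod 42 = 26; 19^26 ≡ 13 (mod 43).
Combine by CRT: x ≡ 21 (mod 47), x ≡ 13 (mod 43) ⇒ x ≡ 1948 (mod 2021).

1948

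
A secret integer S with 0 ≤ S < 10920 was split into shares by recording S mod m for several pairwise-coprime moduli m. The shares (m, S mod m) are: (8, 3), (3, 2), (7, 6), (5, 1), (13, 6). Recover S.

8651

The moduli are pairwise coprime; N = 8·3·7·5·13 = 10920.
N/8 = 1365; 1365 ≡ 5 (mod 8); 5·5 ≡ 1, so inverse 5.
N/3 = 3640; 3640 ≡ 1 (mod 3), inverse 1.
N/7 = 1560; 1560 ≡ 6 (mod 7); 6·6 ≡ 1, so inverse 6.
N/5 = 2184; 2184 ≡ 4 (mod 5); 4·4 ≡ 1, so inverse 4.
N/13 = 840; 840 ≡ 8 (mod 13); 8·5 ≡ 1, so inverse 5.
S ≡ 3·1365·5 + 2·3640·1 + 6·1560·6 + 1·2184·4 + 6·840·5 = 117851.
117851 mod 10920 = 8651.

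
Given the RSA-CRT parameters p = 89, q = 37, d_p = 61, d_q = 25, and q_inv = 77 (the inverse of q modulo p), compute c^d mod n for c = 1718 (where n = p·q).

2454

m₁ = c^(d_p) mod p: c ≡ 27 (mod 89), and 27^61 mod 89 = 51.
m₂ = c^(d_q) mod q: c ≡ 16 (mod 37), and 16^25 mod 37 = 12.
h = q_inv·(m₁ − m₂) mod p = 77·(51 − 12) mod 89 = 66.
m = m₂ + h·q = 12 + 66·37 = 2454.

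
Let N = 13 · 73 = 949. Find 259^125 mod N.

545

Mod 13: 259 ≡ 12; by Fermat, exponent reduces to 125 mod 12 = 5; 12^5 ≡ 12 (mod 13).
Mod 73: 259 ≡ 40; by Fermat, exponent reduces to 125 mod 72 = 53; 40^53 ≡ 34 (mod 73).
Combine by CRT: x ≡ 12 (mod 13), x ≡ 34 (mod 73) ⇒ x ≡ 545 (mod 949).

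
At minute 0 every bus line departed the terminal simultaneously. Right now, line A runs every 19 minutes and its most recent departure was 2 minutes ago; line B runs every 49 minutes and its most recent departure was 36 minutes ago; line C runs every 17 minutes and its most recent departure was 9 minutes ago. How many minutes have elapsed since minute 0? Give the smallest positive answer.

14442

The moduli are pairwise coprime; N = 19·49·17 = 15827.
N/19 = 833; 833 ≡ 16 (mod 19); 16·6 ≡ 1, so inverse 6.
N/49 = 323; 323 ≡ 29 (mod 49); 29·22 ≡ 1, so inverse 22.
N/17 = 931; 931 ≡ 13 (mod 17); 13·4 ≡ 1, so inverse 4.
t ≡ 2·833·6 + 36·323·22 + 9·931·4 = 299328.
299328 mod 15827 = 14442.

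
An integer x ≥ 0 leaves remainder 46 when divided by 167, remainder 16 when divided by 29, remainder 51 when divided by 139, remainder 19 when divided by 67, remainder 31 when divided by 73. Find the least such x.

The moduli are pairwise coprime; N = 167·29·139·67·73 = 3292508707.
N/167 = 19715621; 19715621 ≡ 102 (mod 167); 102·149 ≡ 1, so inverse 149.
N/29 = 113534783; 113534783 ≡ 15 (mod 29); 15·2 ≡ 1, so inverse 2.
N/139 = 23687113; 23687113 ≡ 123 (mod 139); 123·26 ≡ 1, so inverse 26.
N/67 = 49141921; 49141921 ≡ 34 (mod 67); 34·2 ≡ 1, so inverse 2.
N/73 = 45102859; 45102859 ≡ 28 (mod 73); 28·60 ≡ 1, so inverse 60.
x ≡ 46·19715621·149 + 16·113534783·2 + 51·23687113·26 + 19·49141921·2 + 31·45102859·60 = 255931801966.
255931801966 mod 3292508707 = 2408631527.

2408631527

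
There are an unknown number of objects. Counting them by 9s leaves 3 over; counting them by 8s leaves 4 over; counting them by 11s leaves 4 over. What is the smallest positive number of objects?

The moduli are pairwise coprime; M = 9·8·11 = 792.
M/9 = 88; 88 ≡ 7 (mod 9); 7·4 ≡ 1, so inverse 4.
M/8 = 99; 99 ≡ 3 (mod 8); 3·3 ≡ 1, so inverse 3.
M/11 = 72; 72 ≡ 6 (mod 11); 6·2 ≡ 1, so inverse 2.
N ≡ 3·88·4 + 4·99·3 + 4·72·2 = 2820.
2820 mod 792 = 444.

444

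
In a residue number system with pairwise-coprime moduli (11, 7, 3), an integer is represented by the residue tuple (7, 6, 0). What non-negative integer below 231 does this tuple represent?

216

The moduli are pairwise coprime; N = 11·7·3 = 231.
N/11 = 21; 21 ≡ 10 (mod 11); 10·10 ≡ 1, so inverse 10.
N/7 = 33; 33 ≡ 5 (mod 7); 5·3 ≡ 1, so inverse 3.
N/3 = 77; 77 ≡ 2 (mod 3); 2·2 ≡ 1, so inverse 2.
x ≡ 7·21·10 + 6·33·3 + 0·77·2 = 2064.
2064 mod 231 = 216.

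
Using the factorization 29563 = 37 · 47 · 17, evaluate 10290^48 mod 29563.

Mod 37: 10290 ≡ 4; by Fermat, exponent reduces to 48 mod 36 = 12; 4^12 ≡ 10 (mod 37).
Mod 47: 10290 ≡ 44; by Fermat, exponent reduces to 48 mod 46 = 2; 44^2 ≡ 9 (mod 47).
Mod 17: 10290 ≡ 5; since 16 | 48, by Fermat 5^48 ≡ 1 (mod 17).
Combine by CRT: x ≡ 10 (mod 37), x ≡ 9 (mod 47), x ≡ 1 (mod 17) ⇒ x ≡ 16882 (mod 29563).

16882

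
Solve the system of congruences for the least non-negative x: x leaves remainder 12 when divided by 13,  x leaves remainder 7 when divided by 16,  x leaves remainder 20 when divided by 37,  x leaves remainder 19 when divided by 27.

61255

The moduli are pairwise coprime; N = 13·16·37·27 = 207792.
N/13 = 15984; 15984 ≡ 7 (mod 13); 7·2 ≡ 1, so inverse 2.
N/16 = 12987; 12987 ≡ 11 (mod 16); 11·3 ≡ 1, so inverse 3.
N/37 = 5616; 5616 ≡ 29 (mod 37); 29·23 ≡ 1, so inverse 23.
N/27 = 7696; 7696 ≡ 1 (mod 27), inverse 1.
x ≡ 12·15984·2 + 7·12987·3 + 20·5616·23 + 19·7696·1 = 3385927.
3385927 mod 207792 = 61255.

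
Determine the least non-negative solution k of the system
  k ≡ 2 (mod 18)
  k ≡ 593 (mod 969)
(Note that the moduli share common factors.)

Combine the congruences pairwise.
gcd(18, 969) = 3 and 3 | (593 − 2), so the pair is consistent; merging gives k ≡ 5438 (mod 5814), where 5814 = lcm(18, 969).
The solution is unique modulo lcm(18, 969) = 5814.

5438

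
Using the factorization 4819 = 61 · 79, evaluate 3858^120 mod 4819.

2197

Mod 61: 3858 ≡ 15; since 60 | 120, by Fermat 15^120 ≡ 1 (mod 61).
Mod 79: 3858 ≡ 66; by Fermat, exponent reduces to 120 mod 78 = 42; 66^42 ≡ 64 (mod 79).
Combine by CRT: x ≡ 1 (mod 61), x ≡ 64 (mod 79) ⇒ x ≡ 2197 (mod 4819).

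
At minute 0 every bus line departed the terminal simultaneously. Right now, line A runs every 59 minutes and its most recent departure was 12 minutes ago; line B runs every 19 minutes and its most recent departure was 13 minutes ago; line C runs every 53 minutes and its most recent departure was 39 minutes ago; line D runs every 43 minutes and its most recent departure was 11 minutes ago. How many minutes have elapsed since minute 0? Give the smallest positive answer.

1756088

From t ≡ 12 (mod 59) write t = 12 + 59s. Substituting into t ≡ 13 (mod 19) gives 59s ≡ 1 (mod 19), and since 2⁻¹ ≡ 10 (mod 19), s ≡ 10. Hence t ≡ 12 + 59·10 = 602 (mod 1121).
From t ≡ 602 (mod 1121) write t = 602 + 1121s. Substituting into t ≡ 39 (mod 53) gives 1121s ≡ 20 (mod 53), and since 8⁻¹ ≡ 20 (mod 53), s ≡ 29. Hence t ≡ 602 + 1121·29 = 33111 (mod 59413).
From t ≡ 33111 (mod 59413) write t = 33111 + 59413s. Substituting into t ≡ 11 (mod 43) gives 59413s ≡ 10 (mod 43), and since 30⁻¹ ≡ 33 (mod 43), s ≡ 29. Hence t ≡ 33111 + 59413·29 = 1756088 (mod 2554759).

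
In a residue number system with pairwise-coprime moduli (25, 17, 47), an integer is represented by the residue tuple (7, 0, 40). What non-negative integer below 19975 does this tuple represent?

2907

The moduli are pairwise coprime; N = 25·17·47 = 19975.
N/25 = 799; 799 ≡ 24 (mod 25); 24·24 ≡ 1, so inverse 24.
N/17 = 1175; 1175 ≡ 2 (mod 17); 2·9 ≡ 1, so inverse 9.
N/47 = 425; 425 ≡ 2 (mod 47); 2·24 ≡ 1, so inverse 24.
x ≡ 7·799·24 + 0·1175·9 + 40·425·24 = 542232.
542232 mod 19975 = 2907.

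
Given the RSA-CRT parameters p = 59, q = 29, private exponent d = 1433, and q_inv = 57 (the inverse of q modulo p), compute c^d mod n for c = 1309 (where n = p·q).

38

d_p = d mod (p−1) = 1433 mod 58 = 41; d_q = d mod (q−1) = 5.
m₁ = c^(d_p) mod p: c ≡ 11 (mod 59), and 11^41 mod 59 = 38.
m₂ = c^(d_q) mod q: c ≡ 4 (mod 29), and 4^5 mod 29 = 9.
h = q_inv·(m₁ − m₂) mod p = 57·(38 − 9) mod 59 = 1.
m = m₂ + h·q = 9 + 1·29 = 38.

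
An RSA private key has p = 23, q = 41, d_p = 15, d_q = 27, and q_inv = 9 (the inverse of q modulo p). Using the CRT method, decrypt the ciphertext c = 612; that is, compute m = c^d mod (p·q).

m₁ = c^(d_p) mod p: c ≡ 14 (mod 23), and 14^15 mod 23 = 17.
m₂ = c^(d_q) mod q: c ≡ 38 (mod 41), and 38^27 mod 41 = 14.
h = q_inv·(m₁ − m₂) mod p = 9·(17 − 14) mod 23 = 4.
m = m₂ + h·q = 14 + 4·41 = 178.

178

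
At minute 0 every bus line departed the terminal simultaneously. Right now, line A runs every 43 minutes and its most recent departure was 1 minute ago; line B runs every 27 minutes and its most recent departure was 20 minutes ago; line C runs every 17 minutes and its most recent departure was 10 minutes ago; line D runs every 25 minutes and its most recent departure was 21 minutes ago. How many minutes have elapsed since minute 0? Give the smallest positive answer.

30746

The moduli are pairwise coprime; N = 43·27·17·25 = 493425.
N/43 = 11475; 11475 ≡ 37 (mod 43); 37·7 ≡ 1, so inverse 7.
N/27 = 18275; 18275 ≡ 23 (mod 27); 23·20 ≡ 1, so inverse 20.
N/17 = 29025; 29025 ≡ 6 (mod 17); 6·3 ≡ 1, so inverse 3.
N/25 = 19737; 19737 ≡ 12 (mod 25); 12·23 ≡ 1, so inverse 23.
t ≡ 1·11475·7 + 20·18275·20 + 10·29025·3 + 21·19737·23 = 17794046.
17794046 mod 493425 = 30746.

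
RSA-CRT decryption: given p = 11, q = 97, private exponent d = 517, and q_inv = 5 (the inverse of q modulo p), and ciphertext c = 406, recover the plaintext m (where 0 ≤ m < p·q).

d_p = d mod (p−1) = 517 mod 10 = 7; d_q = d mod (q−1) = 37.
m₁ = c^(d_p) mod p: c ≡ 10 (mod 11), and 10^7 mod 11 = 10.
m₂ = c^(d_q) mod q: c ≡ 18 (mod 97), and 18^37 mod 97 = 8.
h = q_inv·(m₁ − m₂) mod p = 5·(10 − 8) mod 11 = 10.
m = m₂ + h·q = 8 + 10·97 = 978.

978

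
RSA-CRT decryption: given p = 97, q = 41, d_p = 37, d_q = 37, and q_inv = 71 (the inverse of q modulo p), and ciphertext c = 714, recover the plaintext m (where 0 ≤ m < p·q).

35

m₁ = c^(d_p) mod p: c ≡ 35 (mod 97), and 35^37 mod 97 = 35.
m₂ = c^(d_q) mod q: c ≡ 17 (mod 41), and 17^37 mod 41 = 35.
h = q_inv·(m₁ − m₂) mod p = 71·(35 − 35) mod 97 = 0.
m = m₂ + h·q = 35 + 0·41 = 35.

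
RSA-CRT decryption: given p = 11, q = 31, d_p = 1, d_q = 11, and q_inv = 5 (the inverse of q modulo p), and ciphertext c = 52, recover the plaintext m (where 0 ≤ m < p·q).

m₁ = c^(d_p) mod p: c ≡ 8 (mod 11), and 8^1 mod 11 = 8.
m₂ = c^(d_q) mod q: c ≡ 21 (mod 31), and 21^11 mod 31 = 12.
h = q_inv·(m₁ − m₂) mod p = 5·(8 − 12) mod 11 = 2.
m = m₂ + h·q = 12 + 2·31 = 74.

74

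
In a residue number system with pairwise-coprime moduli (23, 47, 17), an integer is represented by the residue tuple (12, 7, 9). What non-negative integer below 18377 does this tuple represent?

9971

From x ≡ 12 (mod 23) write x = 12 + 23t. Substituting into x ≡ 7 (mod 47) gives 23t ≡ 42 (mod 47), and since 23⁻¹ ≡ 45 (mod 47), t ≡ 10. Hence x ≡ 12 + 23·10 = 242 (mod 1081).
From x ≡ 242 (mod 1081) write x = 242 + 1081t. Substituting into x ≡ 9 (mod 17) gives 1081t ≡ 5 (mod 17), and since 10⁻¹ ≡ 12 (mod 17), t ≡ 9. Hence x ≡ 242 + 1081·9 = 9971 (mod 18377).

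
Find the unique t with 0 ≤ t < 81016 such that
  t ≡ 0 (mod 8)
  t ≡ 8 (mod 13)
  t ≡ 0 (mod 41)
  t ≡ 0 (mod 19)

From t ≡ 0 (mod 8) write t = 0 + 8s. Substituting into t ≡ 8 (mod 13) gives 8s ≡ 8 (mod 13), and since 8⁻¹ ≡ 5 (mod 13), s ≡ 1. Hence t ≡ 0 + 8·1 = 8 (mod 104).
From t ≡ 8 (mod 104) write t = 8 + 104s. Substituting into t ≡ 0 (mod 41) gives 104s ≡ 33 (mod 41), and since 22⁻¹ ≡ 28 (mod 41), s ≡ 22. Hence t ≡ 8 + 104·22 = 2296 (mod 4264).
From t ≡ 2296 (mod 4264) write t = 2296 + 4264s. Substituting into t ≡ 0 (mod 19) gives 4264s ≡ 3 (mod 19), and since 8⁻¹ ≡ 12 (mod 19), s ≡ 17. Hence t ≡ 2296 + 4264·17 = 74784 (mod 81016).

74784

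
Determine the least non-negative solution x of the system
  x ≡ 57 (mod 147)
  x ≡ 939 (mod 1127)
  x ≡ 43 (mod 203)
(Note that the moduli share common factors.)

24606

Combine the congruences pairwise.
gcd(147, 1127) = 49 and 49 | (939 − 57), so the pair is consistent; merging gives x ≡ 939 (mod 3381), where 3381 = lcm(147, 1127).
gcd(3381, 203) = 7 and 7 | (43 − 939), so the pair is consistent; merging gives x ≡ 24606 (mod 98049), where 98049 = lcm(3381, 203).
The solution is unique modulo lcm(147, 1127, 203) = 98049.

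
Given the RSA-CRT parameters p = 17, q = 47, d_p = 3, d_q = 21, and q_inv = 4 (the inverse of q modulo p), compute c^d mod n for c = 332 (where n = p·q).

m₁ = c^(d_p) mod p: c ≡ 9 (mod 17), and 9^3 mod 17 = 15.
m₂ = c^(d_q) mod q: c ≡ 3 (mod 47), and 3^21 mod 47 = 21.
h = q_inv·(m₁ − m₂) mod p = 4·(15 − 21) mod 17 = 10.
m = m₂ + h·q = 21 + 10·47 = 491.

491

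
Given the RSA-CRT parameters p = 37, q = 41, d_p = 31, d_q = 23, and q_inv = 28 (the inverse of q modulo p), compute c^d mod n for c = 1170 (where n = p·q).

m₁ = c^(d_p) mod p: c ≡ 23 (mod 37), and 23^31 mod 37 = 14.
m₂ = c^(d_q) mod q: c ≡ 22 (mod 41), and 22^23 mod 41 = 12.
h = q_inv·(m₁ − m₂) mod p = 28·(14 − 12) mod 37 = 19.
m = m₂ + h·q = 12 + 19·41 = 791.

791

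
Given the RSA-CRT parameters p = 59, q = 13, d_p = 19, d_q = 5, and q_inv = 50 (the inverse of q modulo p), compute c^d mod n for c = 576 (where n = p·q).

m₁ = c^(d_p) mod p: c ≡ 45 (mod 59), and 45^19 mod 59 = 9.
m₂ = c^(d_q) mod q: c ≡ 4 (mod 13), and 4^5 mod 13 = 10.
h = q_inv·(m₁ − m₂) mod p = 50·(9 − 10) mod 59 = 9.
m = m₂ + h·q = 10 + 9·13 = 127.

127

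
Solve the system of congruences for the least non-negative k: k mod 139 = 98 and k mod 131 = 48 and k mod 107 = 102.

886918

The moduli are pairwise coprime; N = 139·131·107 = 1948363.
N/139 = 14017; 14017 ≡ 117 (mod 139); 117·120 ≡ 1, so inverse 120.
N/131 = 14873; 14873 ≡ 70 (mod 131); 70·73 ≡ 1, so inverse 73.
N/107 = 18209; 18209 ≡ 19 (mod 107); 19·62 ≡ 1, so inverse 62.
k ≡ 98·14017·120 + 48·14873·73 + 102·18209·62 = 332108628.
332108628 mod 1948363 = 886918.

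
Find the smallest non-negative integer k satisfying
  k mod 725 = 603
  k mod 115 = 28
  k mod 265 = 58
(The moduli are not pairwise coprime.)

234053

Combine the congruences pairwise.
gcd(725, 115) = 5 and 5 | (28 − 603), so the pair is consistent; merging gives k ≡ 603 (mod 16675), where 16675 = lcm(725, 115).
gcd(16675, 265) = 5 and 5 | (58 − 603), so the pair is consistent; merging gives k ≡ 234053 (mod 883775), where 883775 = lcm(16675, 265).
The solution is unique modulo lcm(725, 115, 265) = 883775.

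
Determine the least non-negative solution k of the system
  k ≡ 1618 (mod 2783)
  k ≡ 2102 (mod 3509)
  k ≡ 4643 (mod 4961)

gcd(2783, 3509) = 121 and 121 | (2102 − 1618), so the pair is consistent; merging gives k ≡ 26665 (mod 80707), where 80707 = lcm(2783, 3509).
gcd(80707, 4961) = 121 and 121 | (4643 − 26665), so the pair is consistent; merging gives k ≡ 1398684 (mod 3308987), where 3308987 = lcm(80707, 4961).
The solution is unique modulo lcm(2783, 3509, 4961) = 3308987.

1398684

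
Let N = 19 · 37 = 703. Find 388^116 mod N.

Mod 19: 388 ≡ 8; by Fermat, exponent reduces to 116 mod 18 = 8; 8^8 ≡ 7 (mod 19).
Mod 37: 388 ≡ 18; by Fermat, exponent reduces to 116 mod 36 = 8; 18^8 ≡ 12 (mod 37).
Combine by CRT: x ≡ 7 (mod 19), x ≡ 12 (mod 37) ⇒ x ≡ 197 (mod 703).

197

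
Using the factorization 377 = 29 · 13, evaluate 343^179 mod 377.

Mod 29: 343 ≡ 24; by Fermat, exponent reduces to 179 mod 28 = 11; 24^11 ≡ 16 (mod 29).
Mod 13: 343 ≡ 5; by Fermat, exponent reduces to 179 mod 12 = 11; 5^11 ≡ 8 (mod 13).
Combine by CRT: x ≡ 16 (mod 29), x ≡ 8 (mod 13) ⇒ x ≡ 190 (mod 377).

190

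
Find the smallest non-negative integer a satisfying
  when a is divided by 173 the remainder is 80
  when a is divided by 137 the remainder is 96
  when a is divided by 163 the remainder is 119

1345847

From a ≡ 80 (mod 173) write a = 80 + 173t. Substituting into a ≡ 96 (mod 137) gives 173t ≡ 16 (mod 137), and since 36⁻¹ ≡ 118 (mod 137), t ≡ 107. Hence a ≡ 80 + 173·107 = 18591 (mod 23701).
From a ≡ 18591 (mod 23701) write a = 18591 + 23701t. Substituting into a ≡ 119 (mod 163) gives 23701t ≡ 110 (mod 163), and since 66⁻¹ ≡ 42 (mod 163), t ≡ 56. Hence a ≡ 18591 + 23701·56 = 1345847 (mod 3863263).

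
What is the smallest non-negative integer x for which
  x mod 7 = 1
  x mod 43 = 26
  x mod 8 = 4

From x ≡ 1 (mod 7) write x = 1 + 7t. Substituting into x ≡ 26 (mod 43) gives 7t ≡ 25 (mod 43), and since 7⁻¹ ≡ 37 (mod 43), t ≡ 22. Hence x ≡ 1 + 7·22 = 155 (mod 301).
From x ≡ 155 (mod 301) write x = 155 + 301t. Substituting into x ≡ 4 (mod 8) gives 301t ≡ 1 (mod 8), and since 5⁻¹ ≡ 5 (mod 8), t ≡ 5. Hence x ≡ 155 + 301·5 = 1660 (mod 2408).

1660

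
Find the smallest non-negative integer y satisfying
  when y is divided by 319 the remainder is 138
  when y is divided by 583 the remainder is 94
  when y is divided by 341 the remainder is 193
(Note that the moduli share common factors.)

53730

Combine the congruences pairwise.
gcd(319, 583) = 11 and 11 | (94 − 138), so the pair is consistent; merging gives y ≡ 3009 (mod 16907), where 16907 = lcm(319, 583).
gcd(16907, 341) = 11 and 11 | (193 − 3009), so the pair is consistent; merging gives y ≡ 53730 (mod 524117), where 524117 = lcm(16907, 341).
The solution is unique modulo lcm(319, 583, 341) = 524117.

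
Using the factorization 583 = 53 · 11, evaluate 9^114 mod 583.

49

Mod 53: 9 ≡ 9; by Fermat, exponent reduces to 114 mod 52 = 10; 9^10 ≡ 49 (mod 53).
Mod 11: 9 ≡ 9; by Fermat, exponent reduces to 114 mod 10 = 4; 9^4 ≡ 5 (mod 11).
Combine by CRT: x ≡ 49 (mod 53), x ≡ 5 (mod 11) ⇒ x ≡ 49 (mod 583).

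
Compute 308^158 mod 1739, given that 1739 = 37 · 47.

118

Mod 37: 308 ≡ 12; by Fermat, exponent reduces to 158 mod 36 = 14; 12^14 ≡ 7 (mod 37).
Mod 47: 308 ≡ 26; by Fermat, exponent reduces to 158 mod 46 = 20; 26^20 ≡ 24 (mod 47).
Combine by CRT: x ≡ 7 (mod 37), x ≡ 24 (mod 47) ⇒ x ≡ 118 (mod 1739).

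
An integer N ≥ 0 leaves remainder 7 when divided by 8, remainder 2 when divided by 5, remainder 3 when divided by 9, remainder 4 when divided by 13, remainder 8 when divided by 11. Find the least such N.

39927

From N ≡ 7 (mod 8) write N = 7 + 8t. Substituting into N ≡ 2 (mod 5) gives 8t ≡ 0 (mod 5), and since 3⁻¹ ≡ 2 (mod 5), t ≡ 0. Hence N ≡ 7 + 8·0 = 7 (mod 40).
From N ≡ 7 (mod 40) write N = 7 + 40t. Substituting into N ≡ 3 (mod 9) gives 40t ≡ 5 (mod 9), and since 4⁻¹ ≡ 7 (mod 9), t ≡ 8. Hence N ≡ 7 + 40·8 = 327 (mod 360).
From N ≡ 327 (mod 360) write N = 327 + 360t. Substituting into N ≡ 4 (mod 13) gives 360t ≡ 2 (mod 13), and since 9⁻¹ ≡ 3 (mod 13), t ≡ 6. Hence N ≡ 327 + 360·6 = 2487 (mod 4680).
From N ≡ 2487 (mod 4680) write N = 2487 + 4680t. Substituting into N ≡ 8 (mod 11) gives 4680t ≡ 7 (mod 11), and since 5⁻¹ ≡ 9 (mod 11), t ≡ 8. Hence N ≡ 2487 + 4680·8 = 39927 (mod 51480).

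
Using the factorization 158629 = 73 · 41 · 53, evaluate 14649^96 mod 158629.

Mod 73: 14649 ≡ 49; by Fermat, exponent reduces to 96 mod 72 = 24; 49^24 ≡ 1 (mod 73).
Mod 41: 14649 ≡ 12; by Fermat, exponent reduces to 96 mod 40 = 16; 12^16 ≡ 37 (mod 41).
Mod 53: 14649 ≡ 21; by Fermat, exponent reduces to 96 mod 52 = 44; 21^44 ≡ 15 (mod 53).
Combine by CRT: x ≡ 1 (mod 73), x ≡ 37 (mod 41), x ≡ 15 (mod 53) ⇒ x ≡ 23653 (mod 158629).

23653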